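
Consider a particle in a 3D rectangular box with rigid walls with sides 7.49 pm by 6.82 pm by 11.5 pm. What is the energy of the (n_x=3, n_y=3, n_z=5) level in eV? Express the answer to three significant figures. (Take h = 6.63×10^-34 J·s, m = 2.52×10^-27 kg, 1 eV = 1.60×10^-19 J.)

E = 74.0 eV

For a 3D rectangular well E = (h²/8m)·Σ n_i²/L_i² = (6.63×10^-34)²/(8·2.52×10^-27) · [3²/(7.49 pm)² + 3²/(6.82 pm)² + 5²/(11.5 pm)²].
Evaluating gives E = 1.184×10^-17 J = 74.0 eV.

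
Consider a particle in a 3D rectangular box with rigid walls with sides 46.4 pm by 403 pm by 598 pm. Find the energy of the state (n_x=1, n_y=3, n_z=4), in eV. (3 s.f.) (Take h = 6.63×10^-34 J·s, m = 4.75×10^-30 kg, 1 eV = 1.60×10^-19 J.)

E = 40.8 eV

For a 3D rectangular well E = (h²/8m)·Σ n_i²/L_i² = (6.63×10^-34)²/(8·4.75×10^-30) · [1²/(46.4 pm)² + 3²/(403 pm)² + 4²/(598 pm)²].
Evaluating gives E = 6.531×10^-18 J = 40.8 eV.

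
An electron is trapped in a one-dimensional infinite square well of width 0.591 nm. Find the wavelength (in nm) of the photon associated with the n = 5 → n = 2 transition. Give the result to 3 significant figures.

E_1 = h²/(8m_eL²) = 1.725×10^-19 J, so ΔE = (5² − 2²)E_1 = 3.622×10^-18 J.
λ = hc/ΔE = (6.626×10^-34·2.998×10^8)/3.622×10^-18 = 5.48×10^-8 m = 54.8 nm.

λ = 54.8 nm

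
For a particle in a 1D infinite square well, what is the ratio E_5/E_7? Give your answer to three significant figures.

E_n ∝ n², so E_5/E_7 = 5²/7² = 25/49 = 0.510.

0.510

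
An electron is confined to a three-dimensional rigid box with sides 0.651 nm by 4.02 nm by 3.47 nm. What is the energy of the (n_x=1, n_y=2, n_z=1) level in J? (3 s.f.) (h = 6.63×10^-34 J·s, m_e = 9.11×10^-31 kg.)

E = 1.62×10^-19 J

For a 3D rectangular well E = (h²/8m_e)·Σ n_i²/L_i² = (6.63×10^-34)²/(8·9.11×10^-31) · [1²/(0.651 nm)² + 2²/(4.02 nm)² + 1²/(3.47 nm)²].
Evaluating gives E = 1.62×10^-19 J.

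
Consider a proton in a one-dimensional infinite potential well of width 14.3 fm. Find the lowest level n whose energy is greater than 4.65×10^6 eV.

E_1 = h²/(8m_pL²) = 1.604×10^-13 J = 1.001×10^6 eV.
Need n² > 4.65×10^6/1.001×10^6 = 4.645, i.e. n > 2.155.
The smallest integer satisfying this is n = 3.

n = 3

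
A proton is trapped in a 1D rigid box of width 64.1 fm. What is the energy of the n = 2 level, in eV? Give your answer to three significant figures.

For an infinite well E_n = n²h²/(8m_pL²), so E_1 = h²/(8m_pL²) = (6.626×10^-34)²/(8·1.673×10^-27·(6.41×10^-14 m)²) = 7.984×10^-15 J.
Then E_2 = 2²·E_1 = 4·7.984×10^-15 J = 3.194×10^-14 J.
Converting, E_2 = 3.194×10^-14 J / (1.602×10^-19 J/eV) = 1.99×10^5 eV.

E_2 = 1.99×10^5 eV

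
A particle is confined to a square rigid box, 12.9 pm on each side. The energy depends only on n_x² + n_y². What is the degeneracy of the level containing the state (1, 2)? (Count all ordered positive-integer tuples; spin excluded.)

degeneracy = 2

The level has n_x² + n_y² = 5. The ordered positive-integer solutions are (1, 2), (2, 1).
That gives 2 states.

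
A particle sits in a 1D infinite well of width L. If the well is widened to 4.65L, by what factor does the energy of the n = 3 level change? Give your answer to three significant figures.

E_n ∝ 1/L², so the energy scales by 1/4.65² = 0.0462.

0.0462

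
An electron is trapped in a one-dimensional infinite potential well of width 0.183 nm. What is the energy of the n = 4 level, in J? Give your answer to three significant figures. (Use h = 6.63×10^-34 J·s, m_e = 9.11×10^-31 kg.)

E_4 = 2.88×10^-17 J

For an infinite well E_n = n²h²/(8m_eL²), so E_1 = h²/(8m_eL²) = (6.63×10^-34)²/(8·9.11×10^-31·(1.83×10^-10 m)²) = 1.801×10^-18 J.
Then E_4 = 4²·E_1 = 16·1.801×10^-18 J = 2.88×10^-17 J.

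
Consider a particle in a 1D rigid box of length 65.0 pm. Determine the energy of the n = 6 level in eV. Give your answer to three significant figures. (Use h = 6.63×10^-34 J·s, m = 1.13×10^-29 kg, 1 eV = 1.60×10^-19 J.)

E_6 = 259 eV

For an infinite well E_n = n²h²/(8mL²), so E_1 = h²/(8mL²) = (6.63×10^-34)²/(8·1.13×10^-29·(6.50×10^-11 m)²) = 1.151×10^-18 J.
Then E_6 = 6²·E_1 = 36·1.151×10^-18 J = 4.144×10^-17 J.
Converting, E_6 = 4.144×10^-17 J / (1.60×10^-19 J/eV) = 259 eV.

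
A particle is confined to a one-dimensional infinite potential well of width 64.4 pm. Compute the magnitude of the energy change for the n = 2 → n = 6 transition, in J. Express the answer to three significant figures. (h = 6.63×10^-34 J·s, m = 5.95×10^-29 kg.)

E_1 = h²/(8mL²) = 2.227×10^-19 J.
|ΔE| = |2² − 6²|·E_1 = 32·2.227×10^-19 J = 7.13×10^-18 J.

|ΔE| = 7.13×10^-18 J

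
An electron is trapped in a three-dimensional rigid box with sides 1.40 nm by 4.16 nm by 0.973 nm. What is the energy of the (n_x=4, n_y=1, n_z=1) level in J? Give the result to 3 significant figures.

E = 5.59×10^-19 J

For a 3D rectangular well E = (h²/8m_e)·Σ n_i²/L_i² = (6.626×10^-34)²/(8·9.109×10^-31) · [4²/(1.40 nm)² + 1²/(4.16 nm)² + 1²/(0.973 nm)²].
Evaluating gives E = 5.59×10^-19 J.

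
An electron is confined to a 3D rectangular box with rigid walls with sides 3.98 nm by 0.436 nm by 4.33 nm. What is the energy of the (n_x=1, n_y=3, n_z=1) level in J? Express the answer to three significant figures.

For a 3D rectangular well E = (h²/8m_e)·Σ n_i²/L_i² = (6.626×10^-34)²/(8·9.109×10^-31) · [1²/(3.98 nm)² + 3²/(0.436 nm)² + 1²/(4.33 nm)²].
Evaluating gives E = 2.86×10^-18 J.

E = 2.86×10^-18 J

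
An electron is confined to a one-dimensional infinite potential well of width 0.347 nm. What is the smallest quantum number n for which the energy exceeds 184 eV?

E_1 = h²/(8m_eL²) = 5.004×10^-19 J = 3.124 eV.
Need n² > 184/3.124 = 58.90, i.e. n > 7.675.
The smallest integer satisfying this is n = 8.

n = 8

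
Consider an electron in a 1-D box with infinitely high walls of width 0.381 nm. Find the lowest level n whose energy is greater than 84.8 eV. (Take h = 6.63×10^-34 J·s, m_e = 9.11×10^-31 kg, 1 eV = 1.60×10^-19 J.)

n = 6

E_1 = h²/(8m_eL²) = 4.155×10^-19 J = 2.597 eV.
Need n² > 84.8/2.597 = 32.65, i.e. n > 5.714.
The smallest integer satisfying this is n = 6.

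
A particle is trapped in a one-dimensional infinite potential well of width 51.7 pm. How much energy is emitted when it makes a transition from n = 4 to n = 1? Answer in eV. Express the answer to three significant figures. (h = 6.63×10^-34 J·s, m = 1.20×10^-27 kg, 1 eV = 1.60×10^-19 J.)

E_1 = h²/(8mL²) = 1.713×10^-20 J.
|ΔE| = |4² − 1²|·E_1 = 15·1.713×10^-20 J = 2.570×10^-19 J = 1.61 eV.

|ΔE| = 1.61 eV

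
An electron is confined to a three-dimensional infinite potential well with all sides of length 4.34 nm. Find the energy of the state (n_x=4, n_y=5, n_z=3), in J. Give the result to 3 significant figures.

E = 1.60×10^-19 J

For a 3D rectangular well E = (h²/8m_e)·Σ n_i²/L_i² = (6.626×10^-34)²/(8·9.109×10^-31) · [4²/(4.34 nm)² + 5²/(4.34 nm)² + 3²/(4.34 nm)²].
Evaluating gives E = 1.60×10^-19 J.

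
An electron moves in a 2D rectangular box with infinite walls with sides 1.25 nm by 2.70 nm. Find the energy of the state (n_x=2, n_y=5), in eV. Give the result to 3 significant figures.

For a 2D rectangular well E = (h²/8m_e)·Σ n_i²/L_i² = (6.626×10^-34)²/(8·9.109×10^-31) · [2²/(1.25 nm)² + 5²/(2.70 nm)²].
Evaluating gives E = 3.608×10^-19 J = 2.25 eV.

E = 2.25 eV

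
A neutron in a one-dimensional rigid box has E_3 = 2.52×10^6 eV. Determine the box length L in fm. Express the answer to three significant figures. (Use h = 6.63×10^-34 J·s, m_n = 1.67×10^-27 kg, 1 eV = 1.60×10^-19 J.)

L = 27.1 fm

From E_n = n²h²/(8m_nL²), L = n·h/√(8m_nE_n).
E_3 = 2.52×10^6 eV = 4.032×10^-13 J, so L = 3·6.63×10^-34/√(8·1.67×10^-27·4.032×10^-13) = 2.71×10^-14 m = 27.1 fm.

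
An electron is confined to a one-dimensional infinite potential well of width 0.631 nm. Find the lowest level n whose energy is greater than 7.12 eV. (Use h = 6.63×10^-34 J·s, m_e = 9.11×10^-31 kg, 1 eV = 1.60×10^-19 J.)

E_1 = h²/(8m_eL²) = 1.515×10^-19 J = 0.9469 eV.
Need n² > 7.12/0.9469 = 7.519, i.e. n > 2.742.
The smallest integer satisfying this is n = 3.

n = 3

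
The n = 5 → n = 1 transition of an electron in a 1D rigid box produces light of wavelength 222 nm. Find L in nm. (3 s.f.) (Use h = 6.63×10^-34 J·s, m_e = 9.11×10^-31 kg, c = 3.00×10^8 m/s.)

The photon carries ΔE = hc/λ = 6.63×10^-34·3.00×10^8/2.22×10^-7 m = 8.959×10^-19 J.
Since ΔE = (5² − 1²)E_1, E_1 = 3.733×10^-20 J, and L = h/√(8m_eE_1) = 1.27×10^-9 m = 1.27 nm.

L = 1.27 nm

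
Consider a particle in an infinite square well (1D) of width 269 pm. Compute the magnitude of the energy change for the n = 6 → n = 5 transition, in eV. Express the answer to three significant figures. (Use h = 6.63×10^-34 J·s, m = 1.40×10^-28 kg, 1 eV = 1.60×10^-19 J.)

E_1 = h²/(8mL²) = 5.424×10^-21 J.
|ΔE| = |6² − 5²|·E_1 = 11·5.424×10^-21 J = 5.966×10^-20 J = 0.373 eV.

|ΔE| = 0.373 eV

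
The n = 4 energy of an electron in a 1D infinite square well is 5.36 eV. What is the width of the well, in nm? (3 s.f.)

L = 1.06 nm

From E_n = n²h²/(8m_eL²), L = n·h/√(8m_eE_n).
E_4 = 5.36 eV = 8.587×10^-19 J, so L = 4·6.626×10^-34/√(8·9.109×10^-31·8.587×10^-19) = 1.06×10^-9 m = 1.06 nm.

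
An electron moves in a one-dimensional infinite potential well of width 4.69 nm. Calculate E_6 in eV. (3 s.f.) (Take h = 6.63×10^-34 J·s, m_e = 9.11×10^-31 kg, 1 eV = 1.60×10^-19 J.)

For an infinite well E_n = n²h²/(8m_eL²), so E_1 = h²/(8m_eL²) = (6.63×10^-34)²/(8·9.11×10^-31·(4.69×10^-9 m)²) = 2.742×10^-21 J.
Then E_6 = 6²·E_1 = 36·2.742×10^-21 J = 9.871×10^-20 J.
Converting, E_6 = 9.871×10^-20 J / (1.60×10^-19 J/eV) = 0.617 eV.

E_6 = 0.617 eV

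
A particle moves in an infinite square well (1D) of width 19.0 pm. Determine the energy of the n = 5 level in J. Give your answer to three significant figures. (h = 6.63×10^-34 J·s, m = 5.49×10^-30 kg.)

E_5 = 6.93×10^-16 J

For an infinite well E_n = n²h²/(8mL²), so E_1 = h²/(8mL²) = (6.63×10^-34)²/(8·5.49×10^-30·(1.90×10^-11 m)²) = 2.772×10^-17 J.
Then E_5 = 5²·E_1 = 25·2.772×10^-17 J = 6.93×10^-16 J.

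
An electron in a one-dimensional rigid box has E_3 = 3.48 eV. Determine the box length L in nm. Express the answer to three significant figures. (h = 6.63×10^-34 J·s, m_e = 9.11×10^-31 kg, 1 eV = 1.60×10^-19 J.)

From E_n = n²h²/(8m_eL²), L = n·h/√(8m_eE_n).
E_3 = 3.48 eV = 5.568×10^-19 J, so L = 3·6.63×10^-34/√(8·9.11×10^-31·5.568×10^-19) = 9.87×10^-10 m = 0.987 nm.

L = 0.987 nm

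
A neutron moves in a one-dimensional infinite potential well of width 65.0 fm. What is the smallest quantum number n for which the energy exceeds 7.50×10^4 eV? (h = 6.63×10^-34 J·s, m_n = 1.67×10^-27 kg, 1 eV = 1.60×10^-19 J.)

E_1 = h²/(8m_nL²) = 7.787×10^-15 J = 4.867×10^4 eV.
Need n² > 7.50×10^4/4.867×10^4 = 1.541, i.e. n > 1.241.
The smallest integer satisfying this is n = 2.

n = 2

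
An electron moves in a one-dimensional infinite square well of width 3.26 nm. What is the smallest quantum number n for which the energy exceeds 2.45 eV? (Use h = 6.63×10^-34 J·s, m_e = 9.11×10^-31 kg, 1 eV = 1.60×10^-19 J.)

n = 9

E_1 = h²/(8m_eL²) = 5.675×10^-21 J = 0.03547 eV.
Need n² > 2.45/0.03547 = 69.07, i.e. n > 8.311.
The smallest integer satisfying this is n = 9.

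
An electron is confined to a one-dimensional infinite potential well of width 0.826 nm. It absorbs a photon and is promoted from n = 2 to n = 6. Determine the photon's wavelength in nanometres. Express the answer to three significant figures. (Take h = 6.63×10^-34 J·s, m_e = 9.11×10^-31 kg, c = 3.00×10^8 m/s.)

λ = 70.3 nm

E_1 = h²/(8m_eL²) = 8.840×10^-20 J, so ΔE = (6² − 2²)E_1 = 2.829×10^-18 J.
λ = hc/ΔE = (6.63×10^-34·3.00×10^8)/2.829×10^-18 = 7.03×10^-8 m = 70.3 nm.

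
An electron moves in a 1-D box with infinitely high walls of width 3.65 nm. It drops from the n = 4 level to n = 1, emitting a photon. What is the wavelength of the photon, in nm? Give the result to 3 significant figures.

E_1 = h²/(8m_eL²) = 4.522×10^-21 J, so ΔE = (4² − 1²)E_1 = 6.783×10^-20 J.
λ = hc/ΔE = (6.626×10^-34·2.998×10^8)/6.783×10^-20 = 2.93×10^-6 m = 2.93×10^3 nm.

λ = 2.93×10^3 nm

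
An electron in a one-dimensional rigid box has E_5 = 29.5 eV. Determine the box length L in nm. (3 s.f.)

From E_n = n²h²/(8m_eL²), L = n·h/√(8m_eE_n).
E_5 = 29.5 eV = 4.726×10^-18 J, so L = 5·6.626×10^-34/√(8·9.109×10^-31·4.726×10^-18) = 5.65×10^-10 m = 0.565 nm.

L = 0.565 nm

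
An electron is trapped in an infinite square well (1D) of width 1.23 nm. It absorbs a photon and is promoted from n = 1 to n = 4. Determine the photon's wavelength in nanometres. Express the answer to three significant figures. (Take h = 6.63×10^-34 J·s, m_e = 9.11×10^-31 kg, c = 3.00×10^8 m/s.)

E_1 = h²/(8m_eL²) = 3.987×10^-20 J, so ΔE = (4² − 1²)E_1 = 5.980×10^-19 J.
λ = hc/ΔE = (6.63×10^-34·3.00×10^8)/5.980×10^-19 = 3.33×10^-7 m = 333 nm.

λ = 333 nm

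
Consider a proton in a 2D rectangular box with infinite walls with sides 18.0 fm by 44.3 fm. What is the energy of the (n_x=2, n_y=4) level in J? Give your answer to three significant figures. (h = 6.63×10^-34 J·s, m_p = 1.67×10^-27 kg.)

For a 2D rectangular well E = (h²/8m_p)·Σ n_i²/L_i² = (6.63×10^-34)²/(8·1.67×10^-27) · [2²/(18.0 fm)² + 4²/(44.3 fm)²].
Evaluating gives E = 6.74×10^-13 J.

E = 6.74×10^-13 J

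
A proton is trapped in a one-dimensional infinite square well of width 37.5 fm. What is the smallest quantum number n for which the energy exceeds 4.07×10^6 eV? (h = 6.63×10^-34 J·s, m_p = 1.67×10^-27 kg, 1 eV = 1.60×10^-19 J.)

n = 6

E_1 = h²/(8m_pL²) = 2.340×10^-14 J = 1.462×10^5 eV.
Need n² > 4.07×10^6/1.462×10^5 = 27.84, i.e. n > 5.276.
The smallest integer satisfying this is n = 6.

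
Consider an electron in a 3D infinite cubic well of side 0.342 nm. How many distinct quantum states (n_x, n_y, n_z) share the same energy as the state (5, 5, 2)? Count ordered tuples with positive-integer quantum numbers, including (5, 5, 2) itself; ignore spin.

The level has n_x² + n_y² + n_z² = 54. The ordered positive-integer solutions are (1, 2, 7), (1, 7, 2), (2, 1, 7), (2, 5, 5), (2, 7, 1), (3, 3, 6), (3, 6, 3), (5, 2, 5), (5, 5, 2), (6, 3, 3), (7, 1, 2), (7, 2, 1).
That gives 12 states.

degeneracy = 12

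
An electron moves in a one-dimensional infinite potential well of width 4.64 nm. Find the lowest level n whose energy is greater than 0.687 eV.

n = 7

E_1 = h²/(8m_eL²) = 2.798×10^-21 J = 0.01747 eV.
Need n² > 0.687/0.01747 = 39.32, i.e. n > 6.271.
The smallest integer satisfying this is n = 7.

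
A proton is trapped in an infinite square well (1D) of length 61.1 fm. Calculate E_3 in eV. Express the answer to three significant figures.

For an infinite well E_n = n²h²/(8m_pL²), so E_1 = h²/(8m_pL²) = (6.626×10^-34)²/(8·1.673×10^-27·(6.11×10^-14 m)²) = 8.787×10^-15 J.
Then E_3 = 3²·E_1 = 9·8.787×10^-15 J = 7.908×10^-14 J.
Converting, E_3 = 7.908×10^-14 J / (1.602×10^-19 J/eV) = 4.94×10^5 eV.

E_3 = 4.94×10^5 eV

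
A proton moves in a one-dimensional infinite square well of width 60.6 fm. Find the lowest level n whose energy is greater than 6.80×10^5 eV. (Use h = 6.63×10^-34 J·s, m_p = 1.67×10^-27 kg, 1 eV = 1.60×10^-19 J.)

E_1 = h²/(8m_pL²) = 8.959×10^-15 J = 5.599×10^4 eV.
Need n² > 6.80×10^5/5.599×10^4 = 12.15, i.e. n > 3.486.
The smallest integer satisfying this is n = 4.

n = 4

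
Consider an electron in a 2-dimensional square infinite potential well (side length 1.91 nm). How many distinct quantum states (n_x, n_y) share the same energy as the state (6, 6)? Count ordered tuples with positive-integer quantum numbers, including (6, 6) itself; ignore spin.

The level has n_x² + n_y² = 72. The ordered positive-integer solutions are (6, 6).
That gives 1 state.

degeneracy = 1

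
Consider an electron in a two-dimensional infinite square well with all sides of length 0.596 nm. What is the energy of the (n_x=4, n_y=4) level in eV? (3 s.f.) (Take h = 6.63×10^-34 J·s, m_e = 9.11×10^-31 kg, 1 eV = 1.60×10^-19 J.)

For a 2D rectangular well E = (h²/8m_e)·Σ n_i²/L_i² = (6.63×10^-34)²/(8·9.11×10^-31) · [4²/(0.596 nm)² + 4²/(0.596 nm)²].
Evaluating gives E = 5.433×10^-18 J = 34.0 eV.

E = 34.0 eV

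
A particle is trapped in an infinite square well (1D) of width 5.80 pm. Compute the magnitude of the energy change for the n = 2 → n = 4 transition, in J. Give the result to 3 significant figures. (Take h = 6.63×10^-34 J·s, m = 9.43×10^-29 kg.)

E_1 = h²/(8mL²) = 1.732×10^-17 J.
|ΔE| = |2² − 4²|·E_1 = 12·1.732×10^-17 J = 2.08×10^-16 J.

|ΔE| = 2.08×10^-16 J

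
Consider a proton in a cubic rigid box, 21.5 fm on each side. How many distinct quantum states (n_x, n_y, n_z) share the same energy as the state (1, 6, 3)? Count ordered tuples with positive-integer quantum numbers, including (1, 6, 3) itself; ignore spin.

degeneracy = 6

The level has n_x² + n_y² + n_z² = 46. The ordered positive-integer solutions are (1, 3, 6), (1, 6, 3), (3, 1, 6), (3, 6, 1), (6, 1, 3), (6, 3, 1).
That gives 6 states.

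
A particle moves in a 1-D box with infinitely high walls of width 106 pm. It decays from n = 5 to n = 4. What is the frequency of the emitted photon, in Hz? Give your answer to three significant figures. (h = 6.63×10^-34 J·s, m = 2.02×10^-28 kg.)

f = 3.29×10^14 Hz

E_1 = h²/(8mL²) = 2.421×10^-20 J and ΔE = (5² − 4²)E_1 = 2.179×10^-19 J.
f = ΔE/h = 2.179×10^-19/6.63×10^-34 = 3.29×10^14 Hz.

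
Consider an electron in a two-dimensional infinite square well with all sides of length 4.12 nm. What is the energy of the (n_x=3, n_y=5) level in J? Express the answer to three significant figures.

E = 1.21×10^-19 J

For a 2D rectangular well E = (h²/8m_e)·Σ n_i²/L_i² = (6.626×10^-34)²/(8·9.109×10^-31) · [3²/(4.12 nm)² + 5²/(4.12 nm)²].
Evaluating gives E = 1.21×10^-19 J.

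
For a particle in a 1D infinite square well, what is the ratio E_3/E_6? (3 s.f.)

E_n ∝ n², so E_3/E_6 = 3²/6² = 9/36 = 0.250.

0.250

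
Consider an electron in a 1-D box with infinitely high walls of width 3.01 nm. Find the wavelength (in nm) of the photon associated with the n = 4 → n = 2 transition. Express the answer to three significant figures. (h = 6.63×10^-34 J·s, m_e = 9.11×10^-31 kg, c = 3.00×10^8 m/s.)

E_1 = h²/(8m_eL²) = 6.657×10^-21 J, so ΔE = (4² − 2²)E_1 = 7.988×10^-20 J.
λ = hc/ΔE = (6.63×10^-34·3.00×10^8)/7.988×10^-20 = 2.49×10^-6 m = 2.49×10^3 nm.

λ = 2.49×10^3 nm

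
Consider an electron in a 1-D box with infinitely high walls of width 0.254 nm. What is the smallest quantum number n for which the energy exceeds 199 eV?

E_1 = h²/(8m_eL²) = 9.338×10^-19 J = 5.829 eV.
Need n² > 199/5.829 = 34.14, i.e. n > 5.843.
The smallest integer satisfying this is n = 6.

n = 6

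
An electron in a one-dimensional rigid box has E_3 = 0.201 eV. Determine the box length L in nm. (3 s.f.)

L = 4.10 nm

From E_n = n²h²/(8m_eL²), L = n·h/√(8m_eE_n).
E_3 = 0.201 eV = 3.220×10^-20 J, so L = 3·6.626×10^-34/√(8·9.109×10^-31·3.220×10^-20) = 4.10×10^-9 m = 4.10 nm.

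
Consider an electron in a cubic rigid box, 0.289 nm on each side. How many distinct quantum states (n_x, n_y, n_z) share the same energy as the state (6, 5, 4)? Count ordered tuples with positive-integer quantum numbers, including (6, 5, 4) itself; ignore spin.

degeneracy = 12

The level has n_x² + n_y² + n_z² = 77. The ordered positive-integer solutions are (2, 3, 8), (2, 8, 3), (3, 2, 8), (3, 8, 2), (4, 5, 6), (4, 6, 5), (5, 4, 6), (5, 6, 4), (6, 4, 5), (6, 5, 4), (8, 2, 3), (8, 3, 2).
That gives 12 states.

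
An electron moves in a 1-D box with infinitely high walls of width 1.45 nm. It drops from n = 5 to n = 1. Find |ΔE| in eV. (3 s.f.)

|ΔE| = 4.29 eV

E_1 = h²/(8m_eL²) = 2.866×10^-20 J.
|ΔE| = |5² − 1²|·E_1 = 24·2.866×10^-20 J = 6.878×10^-19 J = 4.29 eV.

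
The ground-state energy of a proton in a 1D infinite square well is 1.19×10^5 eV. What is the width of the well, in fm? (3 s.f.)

From E_n = n²h²/(8m_pL²), L = n·h/√(8m_pE_n).
E_1 = 1.19×10^5 eV = 1.906×10^-14 J, so L = 1·6.626×10^-34/√(8·1.673×10^-27·1.906×10^-14) = 4.15×10^-14 m = 41.5 fm.

L = 41.5 fm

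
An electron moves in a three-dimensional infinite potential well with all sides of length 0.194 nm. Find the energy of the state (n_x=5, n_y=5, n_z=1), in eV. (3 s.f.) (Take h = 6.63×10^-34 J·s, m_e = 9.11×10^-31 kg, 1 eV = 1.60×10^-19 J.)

E = 511 eV

For a 3D rectangular well E = (h²/8m_e)·Σ n_i²/L_i² = (6.63×10^-34)²/(8·9.11×10^-31) · [5²/(0.194 nm)² + 5²/(0.194 nm)² + 1²/(0.194 nm)²].
Evaluating gives E = 8.173×10^-17 J = 511 eV.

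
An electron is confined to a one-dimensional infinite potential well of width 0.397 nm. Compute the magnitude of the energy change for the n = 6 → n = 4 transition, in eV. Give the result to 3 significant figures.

|ΔE| = 47.7 eV

E_1 = h²/(8m_eL²) = 3.823×10^-19 J.
|ΔE| = |6² − 4²|·E_1 = 20·3.823×10^-19 J = 7.646×10^-18 J = 47.7 eV.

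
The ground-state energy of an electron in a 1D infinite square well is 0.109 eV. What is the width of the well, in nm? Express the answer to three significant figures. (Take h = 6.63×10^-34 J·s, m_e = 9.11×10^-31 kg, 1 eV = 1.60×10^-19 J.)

L = 1.86 nm

From E_n = n²h²/(8m_eL²), L = n·h/√(8m_eE_n).
E_1 = 0.109 eV = 1.744×10^-20 J, so L = 1·6.63×10^-34/√(8·9.11×10^-31·1.744×10^-20) = 1.86×10^-9 m = 1.86 nm.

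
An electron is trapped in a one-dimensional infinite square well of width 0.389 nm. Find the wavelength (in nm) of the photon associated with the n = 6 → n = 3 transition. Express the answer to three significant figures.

E_1 = h²/(8m_eL²) = 3.981×10^-19 J, so ΔE = (6² − 3²)E_1 = 1.075×10^-17 J.
λ = hc/ΔE = (6.626×10^-34·2.998×10^8)/1.075×10^-17 = 1.85×10^-8 m = 18.5 nm.

λ = 18.5 nm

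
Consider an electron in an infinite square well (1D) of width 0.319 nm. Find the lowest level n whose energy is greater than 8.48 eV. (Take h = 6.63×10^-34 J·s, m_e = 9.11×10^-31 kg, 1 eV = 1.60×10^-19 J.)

n = 2

E_1 = h²/(8m_eL²) = 5.927×10^-19 J = 3.704 eV.
Need n² > 8.48/3.704 = 2.289, i.e. n > 1.513.
The smallest integer satisfying this is n = 2.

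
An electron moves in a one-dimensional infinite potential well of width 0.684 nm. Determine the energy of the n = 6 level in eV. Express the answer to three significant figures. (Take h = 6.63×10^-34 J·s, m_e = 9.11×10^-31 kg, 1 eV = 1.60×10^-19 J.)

E_6 = 29.0 eV

For an infinite well E_n = n²h²/(8m_eL²), so E_1 = h²/(8m_eL²) = (6.63×10^-34)²/(8·9.11×10^-31·(6.84×10^-10 m)²) = 1.289×10^-19 J.
Then E_6 = 6²·E_1 = 36·1.289×10^-19 J = 4.640×10^-18 J.
Converting, E_6 = 4.640×10^-18 J / (1.60×10^-19 J/eV) = 29.0 eV.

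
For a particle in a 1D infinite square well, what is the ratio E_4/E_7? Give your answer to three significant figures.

E_n ∝ n², so E_4/E_7 = 4²/7² = 16/49 = 0.327.

0.327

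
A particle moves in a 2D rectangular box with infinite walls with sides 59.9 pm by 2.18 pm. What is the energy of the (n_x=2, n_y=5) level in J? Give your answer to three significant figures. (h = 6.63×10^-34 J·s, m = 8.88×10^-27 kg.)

For a 2D rectangular well E = (h²/8m)·Σ n_i²/L_i² = (6.63×10^-34)²/(8·8.88×10^-27) · [2²/(59.9 pm)² + 5²/(2.18 pm)²].
Evaluating gives E = 3.26×10^-17 J.

E = 3.26×10^-17 J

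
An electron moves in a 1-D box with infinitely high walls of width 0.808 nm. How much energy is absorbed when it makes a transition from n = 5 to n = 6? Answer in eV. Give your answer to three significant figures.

|ΔE| = 6.34 eV

E_1 = h²/(8m_eL²) = 9.228×10^-20 J.
|ΔE| = |5² − 6²|·E_1 = 11·9.228×10^-20 J = 1.015×10^-18 J = 6.34 eV.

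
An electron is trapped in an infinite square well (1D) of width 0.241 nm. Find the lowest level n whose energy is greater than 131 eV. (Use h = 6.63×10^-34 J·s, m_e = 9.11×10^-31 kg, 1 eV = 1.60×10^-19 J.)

n = 5

E_1 = h²/(8m_eL²) = 1.038×10^-18 J = 6.487 eV.
Need n² > 131/6.487 = 20.19, i.e. n > 4.493.
The smallest integer satisfying this is n = 5.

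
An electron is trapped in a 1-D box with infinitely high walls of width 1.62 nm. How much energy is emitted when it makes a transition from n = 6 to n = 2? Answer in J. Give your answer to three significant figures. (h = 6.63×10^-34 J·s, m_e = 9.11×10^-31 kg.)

E_1 = h²/(8m_eL²) = 2.298×10^-20 J.
|ΔE| = |6² − 2²|·E_1 = 32·2.298×10^-20 J = 7.35×10^-19 J.

|ΔE| = 7.35×10^-19 J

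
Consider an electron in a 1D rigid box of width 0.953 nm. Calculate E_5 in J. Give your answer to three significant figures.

E_5 = 1.66×10^-18 J

For an infinite well E_n = n²h²/(8m_eL²), so E_1 = h²/(8m_eL²) = (6.626×10^-34)²/(8·9.109×10^-31·(9.53×10^-10 m)²) = 6.634×10^-20 J.
Then E_5 = 5²·E_1 = 25·6.634×10^-20 J = 1.66×10^-18 J.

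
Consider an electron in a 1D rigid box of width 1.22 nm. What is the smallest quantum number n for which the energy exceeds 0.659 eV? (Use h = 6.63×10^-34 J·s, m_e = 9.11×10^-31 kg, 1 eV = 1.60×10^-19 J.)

E_1 = h²/(8m_eL²) = 4.052×10^-20 J = 0.2533 eV.
Need n² > 0.659/0.2533 = 2.602, i.e. n > 1.613.
The smallest integer satisfying this is n = 2.

n = 2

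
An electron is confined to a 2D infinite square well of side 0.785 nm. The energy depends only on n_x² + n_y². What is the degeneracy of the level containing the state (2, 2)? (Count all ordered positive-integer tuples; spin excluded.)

The level has n_x² + n_y² = 8. The ordered positive-integer solutions are (2, 2).
That gives 1 state.

degeneracy = 1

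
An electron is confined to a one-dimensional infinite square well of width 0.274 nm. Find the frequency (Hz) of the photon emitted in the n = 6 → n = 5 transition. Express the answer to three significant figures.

E_1 = h²/(8m_eL²) = 8.025×10^-19 J and ΔE = (6² − 5²)E_1 = 8.828×10^-18 J.
f = ΔE/h = 8.828×10^-18/6.626×10^-34 = 1.33×10^16 Hz.

f = 1.33×10^16 Hz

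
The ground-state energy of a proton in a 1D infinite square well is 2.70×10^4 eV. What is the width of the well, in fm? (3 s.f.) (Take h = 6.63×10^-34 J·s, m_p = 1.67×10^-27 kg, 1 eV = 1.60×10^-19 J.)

From E_n = n²h²/(8m_pL²), L = n·h/√(8m_pE_n).
E_1 = 2.70×10^4 eV = 4.320×10^-15 J, so L = 1·6.63×10^-34/√(8·1.67×10^-27·4.320×10^-15) = 8.73×10^-14 m = 87.3 fm.

L = 87.3 fm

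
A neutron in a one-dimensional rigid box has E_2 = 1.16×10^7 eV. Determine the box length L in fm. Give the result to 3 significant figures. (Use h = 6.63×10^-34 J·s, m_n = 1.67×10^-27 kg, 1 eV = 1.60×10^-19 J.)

From E_n = n²h²/(8m_nL²), L = n·h/√(8m_nE_n).
E_2 = 1.16×10^7 eV = 1.856×10^-12 J, so L = 2·6.63×10^-34/√(8·1.67×10^-27·1.856×10^-12) = 8.42×10^-15 m = 8.42 fm.

L = 8.42 fm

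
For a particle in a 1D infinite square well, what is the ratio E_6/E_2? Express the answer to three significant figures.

E_n ∝ n², so E_6/E_2 = 6²/2² = 36/4 = 9.00.

9.00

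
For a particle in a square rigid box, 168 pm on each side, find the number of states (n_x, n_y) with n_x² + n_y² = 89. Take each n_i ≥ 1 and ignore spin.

The level has n_x² + n_y² = 89. The ordered positive-integer solutions are (5, 8), (8, 5).
That gives 2 states.

degeneracy = 2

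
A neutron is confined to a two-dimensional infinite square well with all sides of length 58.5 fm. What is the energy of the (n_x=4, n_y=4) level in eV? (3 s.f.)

For a 2D rectangular well E = (h²/8m_n)·Σ n_i²/L_i² = (6.626×10^-34)²/(8·1.675×10^-27) · [4²/(58.5 fm)² + 4²/(58.5 fm)²].
Evaluating gives E = 3.064×10^-13 J = 1.91×10^6 eV.

E = 1.91×10^6 eV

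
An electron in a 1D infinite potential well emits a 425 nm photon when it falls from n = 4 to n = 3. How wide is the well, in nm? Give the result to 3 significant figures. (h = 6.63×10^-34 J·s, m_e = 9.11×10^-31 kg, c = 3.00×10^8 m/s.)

The photon carries ΔE = hc/λ = 6.63×10^-34·3.00×10^8/4.25×10^-7 m = 4.680×10^-19 J.
Since ΔE = (4² − 3²)E_1, E_1 = 6.686×10^-20 J, and L = h/√(8m_eE_1) = 9.50×10^-10 m = 0.950 nm.

L = 0.950 nm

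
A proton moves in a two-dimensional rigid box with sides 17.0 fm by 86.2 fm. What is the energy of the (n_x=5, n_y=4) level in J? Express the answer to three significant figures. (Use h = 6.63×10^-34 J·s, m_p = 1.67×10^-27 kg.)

For a 2D rectangular well E = (h²/8m_p)·Σ n_i²/L_i² = (6.63×10^-34)²/(8·1.67×10^-27) · [5²/(17.0 fm)² + 4²/(86.2 fm)²].
Evaluating gives E = 2.92×10^-12 J.

E = 2.92×10^-12 J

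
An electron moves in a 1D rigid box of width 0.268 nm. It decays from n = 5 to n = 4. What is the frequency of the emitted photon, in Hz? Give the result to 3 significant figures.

E_1 = h²/(8m_eL²) = 8.388×10^-19 J and ΔE = (5² − 4²)E_1 = 7.549×10^-18 J.
f = ΔE/h = 7.549×10^-18/6.626×10^-34 = 1.14×10^16 Hz.

f = 1.14×10^16 Hz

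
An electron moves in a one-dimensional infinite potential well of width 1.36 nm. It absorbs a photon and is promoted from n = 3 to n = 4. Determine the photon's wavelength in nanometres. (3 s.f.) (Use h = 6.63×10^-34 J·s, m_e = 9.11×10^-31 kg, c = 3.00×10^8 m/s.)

λ = 871 nm

E_1 = h²/(8m_eL²) = 3.261×10^-20 J, so ΔE = (4² − 3²)E_1 = 2.283×10^-19 J.
λ = hc/ΔE = (6.63×10^-34·3.00×10^8)/2.283×10^-19 = 8.71×10^-7 m = 871 nm.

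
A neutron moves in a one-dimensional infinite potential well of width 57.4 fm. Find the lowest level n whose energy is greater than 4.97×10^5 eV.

n = 3

E_1 = h²/(8m_nL²) = 9.944×10^-15 J = 6.207×10^4 eV.
Need n² > 4.97×10^5/6.207×10^4 = 8.007, i.e. n > 2.830.
The smallest integer satisfying this is n = 3.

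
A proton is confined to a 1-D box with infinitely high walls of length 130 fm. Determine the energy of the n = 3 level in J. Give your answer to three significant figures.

For an infinite well E_n = n²h²/(8m_pL²), so E_1 = h²/(8m_pL²) = (6.626×10^-34)²/(8·1.673×10^-27·(1.30×10^-13 m)²) = 1.941×10^-15 J.
Then E_3 = 3²·E_1 = 9·1.941×10^-15 J = 1.75×10^-14 J.

E_3 = 1.75×10^-14 J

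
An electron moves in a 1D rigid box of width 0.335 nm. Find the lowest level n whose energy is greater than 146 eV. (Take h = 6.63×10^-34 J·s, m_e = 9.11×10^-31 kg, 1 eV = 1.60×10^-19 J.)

E_1 = h²/(8m_eL²) = 5.374×10^-19 J = 3.359 eV.
Need n² > 146/3.359 = 43.47, i.e. n > 6.593.
The smallest integer satisfying this is n = 7.

n = 7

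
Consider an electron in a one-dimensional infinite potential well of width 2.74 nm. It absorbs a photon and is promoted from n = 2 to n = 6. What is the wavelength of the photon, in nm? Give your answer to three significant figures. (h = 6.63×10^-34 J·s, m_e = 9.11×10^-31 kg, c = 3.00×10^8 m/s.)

λ = 774 nm

E_1 = h²/(8m_eL²) = 8.034×10^-21 J, so ΔE = (6² − 2²)E_1 = 2.571×10^-19 J.
λ = hc/ΔE = (6.63×10^-34·3.00×10^8)/2.571×10^-19 = 7.74×10^-7 m = 774 nm.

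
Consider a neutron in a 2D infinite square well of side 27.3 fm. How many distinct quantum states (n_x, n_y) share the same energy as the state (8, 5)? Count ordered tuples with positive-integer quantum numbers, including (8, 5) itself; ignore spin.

degeneracy = 2

The level has n_x² + n_y² = 89. The ordered positive-integer solutions are (5, 8), (8, 5).
That gives 2 states.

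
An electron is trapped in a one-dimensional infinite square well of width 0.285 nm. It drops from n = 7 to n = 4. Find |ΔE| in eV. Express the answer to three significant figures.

E_1 = h²/(8m_eL²) = 7.417×10^-19 J.
|ΔE| = |7² − 4²|·E_1 = 33·7.417×10^-19 J = 2.448×10^-17 J = 153 eV.

|ΔE| = 153 eV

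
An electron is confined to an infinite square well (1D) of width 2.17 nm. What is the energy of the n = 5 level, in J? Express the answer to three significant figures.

E_5 = 3.20×10^-19 J

For an infinite well E_n = n²h²/(8m_eL²), so E_1 = h²/(8m_eL²) = (6.626×10^-34)²/(8·9.109×10^-31·(2.17×10^-9 m)²) = 1.279×10^-20 J.
Then E_5 = 5²·E_1 = 25·1.279×10^-20 J = 3.20×10^-19 J.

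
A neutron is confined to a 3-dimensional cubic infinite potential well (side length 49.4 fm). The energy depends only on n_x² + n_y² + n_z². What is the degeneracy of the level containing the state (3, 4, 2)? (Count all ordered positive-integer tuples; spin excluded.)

degeneracy = 6

The level has n_x² + n_y² + n_z² = 29. The ordered positive-integer solutions are (2, 3, 4), (2, 4, 3), (3, 2, 4), (3, 4, 2), (4, 2, 3), (4, 3, 2).
That gives 6 states.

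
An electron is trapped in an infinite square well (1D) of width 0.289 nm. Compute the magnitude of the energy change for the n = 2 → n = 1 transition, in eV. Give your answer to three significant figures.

|ΔE| = 13.5 eV

E_1 = h²/(8m_eL²) = 7.214×10^-19 J.
|ΔE| = |2² − 1²|·E_1 = 3·7.214×10^-19 J = 2.164×10^-18 J = 13.5 eV.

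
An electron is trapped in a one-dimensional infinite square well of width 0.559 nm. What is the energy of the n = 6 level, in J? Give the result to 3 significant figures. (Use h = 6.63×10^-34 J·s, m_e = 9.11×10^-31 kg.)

E_6 = 6.95×10^-18 J

For an infinite well E_n = n²h²/(8m_eL²), so E_1 = h²/(8m_eL²) = (6.63×10^-34)²/(8·9.11×10^-31·(5.59×10^-10 m)²) = 1.930×10^-19 J.
Then E_6 = 6²·E_1 = 36·1.930×10^-19 J = 6.95×10^-18 J.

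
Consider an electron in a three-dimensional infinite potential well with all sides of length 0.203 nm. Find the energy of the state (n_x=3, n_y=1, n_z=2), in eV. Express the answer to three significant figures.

E = 128 eV

For a 3D rectangular well E = (h²/8m_e)·Σ n_i²/L_i² = (6.626×10^-34)²/(8·9.109×10^-31) · [3²/(0.203 nm)² + 1²/(0.203 nm)² + 2²/(0.203 nm)²].
Evaluating gives E = 2.047×10^-17 J = 128 eV.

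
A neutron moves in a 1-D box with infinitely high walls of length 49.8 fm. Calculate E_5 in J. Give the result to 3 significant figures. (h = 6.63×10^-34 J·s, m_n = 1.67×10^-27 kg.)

E_5 = 3.32×10^-13 J

For an infinite well E_n = n²h²/(8m_nL²), so E_1 = h²/(8m_nL²) = (6.63×10^-34)²/(8·1.67×10^-27·(4.98×10^-14 m)²) = 1.327×10^-14 J.
Then E_5 = 5²·E_1 = 25·1.327×10^-14 J = 3.32×10^-13 J.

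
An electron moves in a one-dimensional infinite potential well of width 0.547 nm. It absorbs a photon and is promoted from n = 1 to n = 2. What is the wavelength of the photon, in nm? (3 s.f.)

E_1 = h²/(8m_eL²) = 2.014×10^-19 J, so ΔE = (2² − 1²)E_1 = 6.042×10^-19 J.
λ = hc/ΔE = (6.626×10^-34·2.998×10^8)/6.042×10^-19 = 3.29×10^-7 m = 329 nm.

λ = 329 nm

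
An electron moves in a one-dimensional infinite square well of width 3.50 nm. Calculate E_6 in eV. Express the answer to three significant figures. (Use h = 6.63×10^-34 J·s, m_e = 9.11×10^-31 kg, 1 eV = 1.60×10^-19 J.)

For an infinite well E_n = n²h²/(8m_eL²), so E_1 = h²/(8m_eL²) = (6.63×10^-34)²/(8·9.11×10^-31·(3.50×10^-9 m)²) = 4.924×10^-21 J.
Then E_6 = 6²·E_1 = 36·4.924×10^-21 J = 1.773×10^-19 J.
Converting, E_6 = 1.773×10^-19 J / (1.60×10^-19 J/eV) = 1.11 eV.

E_6 = 1.11 eV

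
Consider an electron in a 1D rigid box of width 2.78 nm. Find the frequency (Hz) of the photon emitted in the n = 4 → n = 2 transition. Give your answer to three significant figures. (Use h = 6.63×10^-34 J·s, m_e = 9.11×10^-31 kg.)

f = 1.41×10^14 Hz

E_1 = h²/(8m_eL²) = 7.804×10^-21 J and ΔE = (4² − 2²)E_1 = 9.365×10^-20 J.
f = ΔE/h = 9.365×10^-20/6.63×10^-34 = 1.41×10^14 Hz.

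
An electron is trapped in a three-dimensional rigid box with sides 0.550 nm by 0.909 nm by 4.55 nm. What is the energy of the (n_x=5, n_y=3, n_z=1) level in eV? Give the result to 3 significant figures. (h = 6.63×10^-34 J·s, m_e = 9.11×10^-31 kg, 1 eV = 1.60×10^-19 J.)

E = 35.3 eV

For a 3D rectangular well E = (h²/8m_e)·Σ n_i²/L_i² = (6.63×10^-34)²/(8·9.11×10^-31) · [5²/(0.550 nm)² + 3²/(0.909 nm)² + 1²/(4.55 nm)²].
Evaluating gives E = 5.644×10^-18 J = 35.3 eV.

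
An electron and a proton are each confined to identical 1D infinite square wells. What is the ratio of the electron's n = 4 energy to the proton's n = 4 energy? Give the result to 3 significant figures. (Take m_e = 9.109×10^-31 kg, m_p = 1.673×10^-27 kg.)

1.84×10^3

E_n ∝ 1/m at fixed n and L, so the ratio is m_p/m_e = 1.673×10^-27/9.109×10^-31 = 1.84×10^3.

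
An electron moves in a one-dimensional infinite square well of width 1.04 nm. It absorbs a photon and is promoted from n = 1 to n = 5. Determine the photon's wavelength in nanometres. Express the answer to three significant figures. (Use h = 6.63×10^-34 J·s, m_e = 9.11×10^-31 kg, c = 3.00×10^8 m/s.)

E_1 = h²/(8m_eL²) = 5.576×10^-20 J, so ΔE = (5² − 1²)E_1 = 1.338×10^-18 J.
λ = hc/ΔE = (6.63×10^-34·3.00×10^8)/1.338×10^-18 = 1.49×10^-7 m = 149 nm.

λ = 149 nm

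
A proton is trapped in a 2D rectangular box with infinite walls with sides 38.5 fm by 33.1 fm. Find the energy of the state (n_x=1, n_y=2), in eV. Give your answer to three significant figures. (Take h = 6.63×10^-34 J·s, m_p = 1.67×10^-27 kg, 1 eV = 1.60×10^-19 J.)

For a 2D rectangular well E = (h²/8m_p)·Σ n_i²/L_i² = (6.63×10^-34)²/(8·1.67×10^-27) · [1²/(38.5 fm)² + 2²/(33.1 fm)²].
Evaluating gives E = 1.423×10^-13 J = 8.89×10^5 eV.

E = 8.89×10^5 eV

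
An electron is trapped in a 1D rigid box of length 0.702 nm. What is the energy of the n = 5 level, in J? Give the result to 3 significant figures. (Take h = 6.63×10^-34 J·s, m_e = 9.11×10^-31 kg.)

For an infinite well E_n = n²h²/(8m_eL²), so E_1 = h²/(8m_eL²) = (6.63×10^-34)²/(8·9.11×10^-31·(7.02×10^-10 m)²) = 1.224×10^-19 J.
Then E_5 = 5²·E_1 = 25·1.224×10^-19 J = 3.06×10^-18 J.

E_5 = 3.06×10^-18 J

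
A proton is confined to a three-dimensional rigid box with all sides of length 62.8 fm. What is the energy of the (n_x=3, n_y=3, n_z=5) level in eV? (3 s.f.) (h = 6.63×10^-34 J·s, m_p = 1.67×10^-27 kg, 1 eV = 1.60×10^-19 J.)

For a 3D rectangular well E = (h²/8m_p)·Σ n_i²/L_i² = (6.63×10^-34)²/(8·1.67×10^-27) · [3²/(62.8 fm)² + 3²/(62.8 fm)² + 5²/(62.8 fm)²].
Evaluating gives E = 3.587×10^-13 J = 2.24×10^6 eV.

E = 2.24×10^6 eV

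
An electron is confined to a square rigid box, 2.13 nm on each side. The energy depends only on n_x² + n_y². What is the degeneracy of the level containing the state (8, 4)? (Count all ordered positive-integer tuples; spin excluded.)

The level has n_x² + n_y² = 80. The ordered positive-integer solutions are (4, 8), (8, 4).
That gives 2 states.

degeneracy = 2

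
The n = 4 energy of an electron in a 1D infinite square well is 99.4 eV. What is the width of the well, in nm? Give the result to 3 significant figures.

From E_n = n²h²/(8m_eL²), L = n·h/√(8m_eE_n).
E_4 = 99.4 eV = 1.592×10^-17 J, so L = 4·6.626×10^-34/√(8·9.109×10^-31·1.592×10^-17) = 2.46×10^-10 m = 0.246 nm.

L = 0.246 nm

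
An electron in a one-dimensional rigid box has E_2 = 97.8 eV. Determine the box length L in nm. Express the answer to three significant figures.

L = 0.124 nm

From E_n = n²h²/(8m_eL²), L = n·h/√(8m_eE_n).
E_2 = 97.8 eV = 1.567×10^-17 J, so L = 2·6.626×10^-34/√(8·9.109×10^-31·1.567×10^-17) = 1.24×10^-10 m = 0.124 nm.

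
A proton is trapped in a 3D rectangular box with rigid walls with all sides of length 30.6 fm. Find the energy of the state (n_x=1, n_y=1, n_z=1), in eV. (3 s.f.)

For a 3D rectangular well E = (h²/8m_p)·Σ n_i²/L_i² = (6.626×10^-34)²/(8·1.673×10^-27) · [1²/(30.6 fm)² + 1²/(30.6 fm)² + 1²/(30.6 fm)²].
Evaluating gives E = 1.051×10^-13 J = 6.56×10^5 eV.

E = 6.56×10^5 eV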